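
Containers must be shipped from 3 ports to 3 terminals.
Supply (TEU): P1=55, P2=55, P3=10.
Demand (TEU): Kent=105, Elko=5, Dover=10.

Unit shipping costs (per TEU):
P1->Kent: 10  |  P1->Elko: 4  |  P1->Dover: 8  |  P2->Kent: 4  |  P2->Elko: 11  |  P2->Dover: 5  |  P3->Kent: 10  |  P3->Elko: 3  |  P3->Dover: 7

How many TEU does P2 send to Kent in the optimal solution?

55

Optimal shipments:
  P1→Kent: 50 × 10 = 500
  P1→Dover: 5 × 8 = 40
  P2→Kent: 55 × 4 = 220
  P3→Elko: 5 × 3 = 15
  P3→Dover: 5 × 7 = 35
Total cost = 810.
So P2→Kent carries 55 TEU.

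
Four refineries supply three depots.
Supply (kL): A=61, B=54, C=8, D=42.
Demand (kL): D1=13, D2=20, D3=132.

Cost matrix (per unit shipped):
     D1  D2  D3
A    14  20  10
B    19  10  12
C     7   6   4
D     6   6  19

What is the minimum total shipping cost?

Optimal allocation:
  A->D3: 61 × 10 = 610
  B->D3: 54 × 12 = 648
  C->D3: 8 × 4 = 32
  D->D1: 13 × 6 = 78
  D->D2: 20 × 6 = 120
  D->D3: 9 × 19 = 171
Total = 610 + 648 + 32 + 78 + 120 + 171 = 1659.
(Supply check: A ships 61; B ships 54; C ships 8; D ships 42.)

1659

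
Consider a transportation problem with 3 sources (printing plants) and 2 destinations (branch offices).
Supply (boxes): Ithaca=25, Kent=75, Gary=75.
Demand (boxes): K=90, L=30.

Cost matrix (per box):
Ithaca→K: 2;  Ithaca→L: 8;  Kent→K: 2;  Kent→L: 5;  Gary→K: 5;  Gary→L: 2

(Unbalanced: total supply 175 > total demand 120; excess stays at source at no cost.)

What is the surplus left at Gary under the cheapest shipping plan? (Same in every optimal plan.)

45

Minimum-cost shipments:
  Ithaca->K: 15 × 2 = 30
  Kent->K: 75 × 2 = 150
  Gary->L: 30 × 2 = 60
Total cost = 240.
Gary ships 30 of its 75, leaving 45.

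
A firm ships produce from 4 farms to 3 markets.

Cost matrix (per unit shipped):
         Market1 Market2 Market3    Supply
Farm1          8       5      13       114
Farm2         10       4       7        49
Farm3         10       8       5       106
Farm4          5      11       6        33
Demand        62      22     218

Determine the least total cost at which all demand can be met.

2067

A cheapest plan:
  Farm1->Market1: 62 × 8 = 496
  Farm1->Market2: 22 × 5 = 110
  Farm1->Market3: 30 × 13 = 390
  Farm2->Market3: 49 × 7 = 343
  Farm3->Market3: 106 × 5 = 530
  Farm4->Market3: 33 × 6 = 198
Total = 496 + 110 + 390 + 343 + 530 + 198 = 2067.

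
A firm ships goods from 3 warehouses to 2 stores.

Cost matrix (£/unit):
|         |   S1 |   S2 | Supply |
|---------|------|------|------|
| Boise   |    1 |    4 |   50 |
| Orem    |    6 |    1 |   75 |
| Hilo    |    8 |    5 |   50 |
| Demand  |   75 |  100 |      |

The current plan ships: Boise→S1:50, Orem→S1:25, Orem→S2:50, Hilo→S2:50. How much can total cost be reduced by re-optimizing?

50

Current plan cost = 50·1 + 25·6 + 50·1 + 50·5 = £500.
Optimal plan:
  Boise–S1: 50 × £1 = £50
  Orem–S2: 75 × £1 = £75
  Hilo–S1: 25 × £8 = £200
  Hilo–S2: 25 × £5 = £125
Optimal cost = £450.
Saving = 500 − 450 = £50.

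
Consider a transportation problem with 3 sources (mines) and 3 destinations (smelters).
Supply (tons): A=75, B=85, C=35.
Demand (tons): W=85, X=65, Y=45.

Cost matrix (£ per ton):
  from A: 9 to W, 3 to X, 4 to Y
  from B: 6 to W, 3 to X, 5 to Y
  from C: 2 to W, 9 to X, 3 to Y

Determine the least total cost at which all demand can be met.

745

A cheapest plan:
  A to X: 30 × £3 = £90
  A to Y: 45 × £4 = £180
  B to W: 50 × £6 = £300
  B to X: 35 × £3 = £105
  C to W: 35 × £2 = £70
Total = 90 + 180 + 300 + 105 + 70 = £745.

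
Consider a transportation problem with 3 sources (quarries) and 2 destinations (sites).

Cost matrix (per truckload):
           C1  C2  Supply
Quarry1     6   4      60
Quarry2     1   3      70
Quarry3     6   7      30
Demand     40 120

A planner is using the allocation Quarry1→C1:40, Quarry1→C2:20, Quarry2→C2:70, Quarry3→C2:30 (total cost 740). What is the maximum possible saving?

Current plan cost = 40·6 + 20·4 + 70·3 + 30·7 = 740.
Optimal plan:
  Quarry1→C2: 60 truckloads
  Quarry2→C1: 40 truckloads
  Quarry2→C2: 30 truckloads
  Quarry3→C2: 30 truckloads
Optimal cost = 580.
Saving = 740 − 580 = 160.

160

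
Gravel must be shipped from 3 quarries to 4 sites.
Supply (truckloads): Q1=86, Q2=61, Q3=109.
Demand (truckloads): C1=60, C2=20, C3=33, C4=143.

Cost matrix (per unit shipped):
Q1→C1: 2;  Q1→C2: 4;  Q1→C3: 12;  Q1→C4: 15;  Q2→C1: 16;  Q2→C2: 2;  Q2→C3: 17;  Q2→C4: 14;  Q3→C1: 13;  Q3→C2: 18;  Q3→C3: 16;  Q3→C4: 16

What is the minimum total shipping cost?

2790

An optimal shipping plan:
  Q1->C1: 60 × 2 = 120
  Q1->C3: 26 × 12 = 312
  Q2->C2: 20 × 2 = 40
  Q2->C4: 41 × 14 = 574
  Q3->C3: 7 × 16 = 112
  Q3->C4: 102 × 16 = 1632
Total = 120 + 312 + 40 + 574 + 112 + 1632 = 2790.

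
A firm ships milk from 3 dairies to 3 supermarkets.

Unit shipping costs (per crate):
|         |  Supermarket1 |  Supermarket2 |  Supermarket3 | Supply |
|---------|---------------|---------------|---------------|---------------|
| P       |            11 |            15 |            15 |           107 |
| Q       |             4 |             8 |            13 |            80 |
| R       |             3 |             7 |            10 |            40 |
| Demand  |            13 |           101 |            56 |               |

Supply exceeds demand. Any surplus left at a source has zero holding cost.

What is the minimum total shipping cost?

A cheapest plan:
  P to Supermarket3: 50 crates
  Q to Supermarket2: 80 crates
  R to Supermarket1: 13 crates
  R to Supermarket2: 21 crates
  R to Supermarket3: 6 crates
Total cost = 1636.

1636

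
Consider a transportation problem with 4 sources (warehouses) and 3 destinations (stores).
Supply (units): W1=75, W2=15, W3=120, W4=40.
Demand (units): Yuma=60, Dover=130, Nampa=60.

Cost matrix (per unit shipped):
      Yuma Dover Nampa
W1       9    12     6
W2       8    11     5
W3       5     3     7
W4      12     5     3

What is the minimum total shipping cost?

1205

One minimum-cost allocation:
  W1->Yuma: 45 × 9 = 405
  W1->Nampa: 30 × 6 = 180
  W2->Yuma: 15 × 8 = 120
  W3->Dover: 120 × 3 = 360
  W4->Dover: 10 × 5 = 50
  W4->Nampa: 30 × 3 = 90
Total = 405 + 180 + 120 + 360 + 50 + 90 = 1205.
(Supply check: W1 ships 75; W2 ships 15; W3 ships 120; W4 ships 40.)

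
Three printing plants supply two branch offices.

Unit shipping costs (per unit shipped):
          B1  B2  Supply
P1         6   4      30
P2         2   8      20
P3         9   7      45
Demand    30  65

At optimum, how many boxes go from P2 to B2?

Solving gives:
  P1 to B2: 30 × 4 = 120
  P2 to B1: 20 × 2 = 40
  P3 to B1: 10 × 9 = 90
  P3 to B2: 35 × 7 = 245
Total cost = 495.
The route P2→B2 is not used.

0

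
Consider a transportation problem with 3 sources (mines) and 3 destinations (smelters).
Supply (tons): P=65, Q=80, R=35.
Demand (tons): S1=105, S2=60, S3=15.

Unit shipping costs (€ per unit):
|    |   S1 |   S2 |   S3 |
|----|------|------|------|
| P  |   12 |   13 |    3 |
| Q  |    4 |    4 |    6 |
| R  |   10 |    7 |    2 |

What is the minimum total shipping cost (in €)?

1210

Optimal allocation:
  P->S1: 50 tons
  P->S3: 15 tons
  Q->S1: 55 tons
  Q->S2: 25 tons
  R->S2: 35 tons
Total cost = €1210.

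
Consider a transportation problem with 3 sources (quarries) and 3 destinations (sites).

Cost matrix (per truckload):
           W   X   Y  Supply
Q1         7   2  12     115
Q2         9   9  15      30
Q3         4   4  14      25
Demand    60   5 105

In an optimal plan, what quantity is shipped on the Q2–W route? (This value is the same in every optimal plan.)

Solving gives:
  Q1 to W: 5 truckloads
  Q1 to X: 5 truckloads
  Q1 to Y: 105 truckloads
  Q2 to W: 30 truckloads
  Q3 to W: 25 truckloads
Total cost = 1675.
So Q2→W carries 30 truckloads.

30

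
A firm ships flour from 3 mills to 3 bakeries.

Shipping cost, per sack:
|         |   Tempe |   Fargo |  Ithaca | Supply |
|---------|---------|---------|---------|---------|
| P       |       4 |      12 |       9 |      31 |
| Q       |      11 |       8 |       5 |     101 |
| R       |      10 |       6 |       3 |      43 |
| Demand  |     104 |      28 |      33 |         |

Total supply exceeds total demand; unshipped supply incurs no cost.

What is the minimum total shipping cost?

1230

An optimal shipping plan:
  P→Tempe: 31 × 4 = 124
  Q→Tempe: 73 × 11 = 803
  Q→Fargo: 18 × 8 = 144
  R→Fargo: 10 × 6 = 60
  R→Ithaca: 33 × 3 = 99
Total = 124 + 803 + 144 + 60 + 99 = 1230.
(Supply check: P ships 31; Q ships 91; R ships 43.)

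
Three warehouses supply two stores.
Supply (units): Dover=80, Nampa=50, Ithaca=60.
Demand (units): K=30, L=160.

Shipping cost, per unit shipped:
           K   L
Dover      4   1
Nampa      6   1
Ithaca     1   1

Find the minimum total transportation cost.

One minimum-cost allocation:
  Dover to L: 80 × 1 = 80
  Nampa to L: 50 × 1 = 50
  Ithaca to K: 30 × 1 = 30
  Ithaca to L: 30 × 1 = 30
Total = 80 + 50 + 30 + 30 = 190.
(Supply check: Dover ships 80; Nampa ships 50; Ithaca ships 60.)

190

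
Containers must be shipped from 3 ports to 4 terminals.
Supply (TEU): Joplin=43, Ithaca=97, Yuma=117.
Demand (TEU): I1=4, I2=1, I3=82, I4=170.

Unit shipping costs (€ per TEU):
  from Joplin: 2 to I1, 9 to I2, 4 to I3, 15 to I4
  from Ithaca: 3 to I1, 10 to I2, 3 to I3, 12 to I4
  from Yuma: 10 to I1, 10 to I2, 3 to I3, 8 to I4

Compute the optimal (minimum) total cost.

1873

Optimal allocation:
  Joplin to I1: 4 TEU
  Joplin to I2: 1 TEU
  Joplin to I3: 38 TEU
  Ithaca to I3: 44 TEU
  Ithaca to I4: 53 TEU
  Yuma to I4: 117 TEU
Total cost = €1873.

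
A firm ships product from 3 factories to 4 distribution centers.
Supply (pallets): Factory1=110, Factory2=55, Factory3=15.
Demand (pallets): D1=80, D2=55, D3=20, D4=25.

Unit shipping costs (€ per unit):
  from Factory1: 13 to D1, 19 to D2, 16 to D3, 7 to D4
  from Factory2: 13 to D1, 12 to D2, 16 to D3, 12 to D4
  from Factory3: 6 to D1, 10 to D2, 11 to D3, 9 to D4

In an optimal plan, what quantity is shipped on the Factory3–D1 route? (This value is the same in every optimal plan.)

15

The minimum-cost plan:
  Factory1 to D1: 65 × €13 = €845
  Factory1 to D3: 20 × €16 = €320
  Factory1 to D4: 25 × €7 = €175
  Factory2 to D2: 55 × €12 = €660
  Factory3 to D1: 15 × €6 = €90
Total cost = €2090.
So Factory3→D1 carries 15 pallets.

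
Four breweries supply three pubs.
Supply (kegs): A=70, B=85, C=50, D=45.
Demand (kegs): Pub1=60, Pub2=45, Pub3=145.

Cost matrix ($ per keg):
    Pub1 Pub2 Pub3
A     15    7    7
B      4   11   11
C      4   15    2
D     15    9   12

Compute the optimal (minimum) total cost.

A cheapest plan:
  A->Pub3: 70 × $7 = $490
  B->Pub1: 60 × $4 = $240
  B->Pub3: 25 × $11 = $275
  C->Pub3: 50 × $2 = $100
  D->Pub2: 45 × $9 = $405
Total = 490 + 240 + 275 + 100 + 405 = $1510.
(Supply check: A ships 70; B ships 85; C ships 50; D ships 45.)

1510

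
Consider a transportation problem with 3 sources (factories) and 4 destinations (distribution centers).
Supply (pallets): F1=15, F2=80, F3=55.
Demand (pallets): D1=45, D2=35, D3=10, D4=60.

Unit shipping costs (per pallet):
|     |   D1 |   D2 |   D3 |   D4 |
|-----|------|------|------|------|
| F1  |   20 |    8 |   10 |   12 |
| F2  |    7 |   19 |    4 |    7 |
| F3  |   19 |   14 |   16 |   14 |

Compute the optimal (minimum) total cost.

1420

A cheapest plan:
  F1 to D2: 15 × 8 = 120
  F2 to D1: 45 × 7 = 315
  F2 to D3: 10 × 4 = 40
  F2 to D4: 25 × 7 = 175
  F3 to D2: 20 × 14 = 280
  F3 to D4: 35 × 14 = 490
Total = 120 + 315 + 40 + 175 + 280 + 490 = 1420.
(Supply check: F1 ships 15; F2 ships 80; F3 ships 55.)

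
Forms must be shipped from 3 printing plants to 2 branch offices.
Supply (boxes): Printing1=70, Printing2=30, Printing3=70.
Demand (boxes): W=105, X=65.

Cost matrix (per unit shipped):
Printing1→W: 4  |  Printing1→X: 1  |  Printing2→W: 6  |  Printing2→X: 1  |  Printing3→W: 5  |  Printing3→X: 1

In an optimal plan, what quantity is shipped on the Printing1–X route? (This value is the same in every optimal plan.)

The minimum-cost plan:
  Printing1 to W: 70 × 4 = 280
  Printing2 to X: 30 × 1 = 30
  Printing3 to W: 35 × 5 = 175
  Printing3 to X: 35 × 1 = 35
Total cost = 520.
The route Printing1→X is not used.

0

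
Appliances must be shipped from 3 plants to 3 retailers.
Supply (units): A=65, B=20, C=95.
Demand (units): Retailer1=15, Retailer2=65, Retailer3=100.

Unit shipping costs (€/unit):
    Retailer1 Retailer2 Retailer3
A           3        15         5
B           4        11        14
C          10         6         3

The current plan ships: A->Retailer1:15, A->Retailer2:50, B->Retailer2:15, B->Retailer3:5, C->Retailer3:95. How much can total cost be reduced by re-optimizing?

410

Current plan cost = 15·3 + 50·15 + 15·11 + 5·14 + 95·3 = €1315.
Optimal plan:
  A->Retailer3: 65 units
  B->Retailer1: 15 units
  B->Retailer2: 5 units
  C->Retailer2: 60 units
  C->Retailer3: 35 units
Optimal cost = €905.
Saving = 1315 − 905 = €410.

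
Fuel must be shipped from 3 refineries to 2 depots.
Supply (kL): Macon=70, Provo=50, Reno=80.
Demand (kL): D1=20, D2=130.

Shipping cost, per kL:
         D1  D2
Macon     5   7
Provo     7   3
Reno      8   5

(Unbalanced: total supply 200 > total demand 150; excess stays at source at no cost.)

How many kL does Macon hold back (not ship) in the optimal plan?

50

Minimum-cost shipments:
  Macon->D1: 20 × 5 = 100
  Provo->D2: 50 × 3 = 150
  Reno->D2: 80 × 5 = 400
Total cost = 650.
Macon ships 20 of its 70, leaving 50.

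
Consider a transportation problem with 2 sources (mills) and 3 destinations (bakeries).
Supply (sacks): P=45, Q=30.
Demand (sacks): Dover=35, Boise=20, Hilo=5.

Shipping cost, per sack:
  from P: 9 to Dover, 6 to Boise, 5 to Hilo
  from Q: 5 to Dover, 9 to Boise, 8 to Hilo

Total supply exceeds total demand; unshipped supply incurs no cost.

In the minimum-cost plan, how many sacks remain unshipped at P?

An optimal plan:
  P to Dover: 5 × 9 = 45
  P to Boise: 20 × 6 = 120
  P to Hilo: 5 × 5 = 25
  Q to Dover: 30 × 5 = 150
Total cost = 340.
P ships 30 of its 45, leaving 15.

15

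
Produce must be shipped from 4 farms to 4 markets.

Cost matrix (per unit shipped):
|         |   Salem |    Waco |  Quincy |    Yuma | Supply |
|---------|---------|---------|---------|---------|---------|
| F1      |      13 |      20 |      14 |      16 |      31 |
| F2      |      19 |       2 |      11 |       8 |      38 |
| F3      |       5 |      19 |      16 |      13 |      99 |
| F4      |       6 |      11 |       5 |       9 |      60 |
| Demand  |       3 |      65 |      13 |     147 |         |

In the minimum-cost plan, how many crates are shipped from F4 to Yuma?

The minimum-cost plan:
  F1->Yuma: 31 × 16 = 496
  F2->Waco: 38 × 2 = 76
  F3->Salem: 3 × 5 = 15
  F3->Yuma: 96 × 13 = 1248
  F4->Waco: 27 × 11 = 297
  F4->Quincy: 13 × 5 = 65
  F4->Yuma: 20 × 9 = 180
Total cost = 2377.
So F4→Yuma carries 20 crates.

20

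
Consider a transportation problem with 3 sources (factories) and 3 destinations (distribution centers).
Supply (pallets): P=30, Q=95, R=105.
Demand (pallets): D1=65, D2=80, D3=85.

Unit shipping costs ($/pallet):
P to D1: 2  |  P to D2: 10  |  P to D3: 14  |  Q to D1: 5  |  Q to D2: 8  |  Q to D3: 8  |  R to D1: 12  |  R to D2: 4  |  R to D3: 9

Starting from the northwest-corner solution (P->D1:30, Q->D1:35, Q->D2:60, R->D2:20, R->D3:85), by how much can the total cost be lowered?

Current plan cost = 30·2 + 35·5 + 60·8 + 20·4 + 85·9 = $1560.
Optimal plan:
  P to D1: 30 × $2 = $60
  Q to D1: 35 × $5 = $175
  Q to D3: 60 × $8 = $480
  R to D2: 80 × $4 = $320
  R to D3: 25 × $9 = $225
Optimal cost = $1260.
Saving = 1560 − 1260 = $300.

300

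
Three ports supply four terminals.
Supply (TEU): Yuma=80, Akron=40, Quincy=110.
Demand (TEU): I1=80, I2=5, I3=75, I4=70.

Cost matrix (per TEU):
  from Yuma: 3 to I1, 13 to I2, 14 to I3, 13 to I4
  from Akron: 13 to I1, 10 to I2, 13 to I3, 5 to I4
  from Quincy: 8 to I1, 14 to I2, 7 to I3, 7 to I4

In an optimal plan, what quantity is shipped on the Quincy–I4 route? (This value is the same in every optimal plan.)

Optimal shipments:
  Yuma→I1: 80 TEU
  Akron→I2: 5 TEU
  Akron→I4: 35 TEU
  Quincy→I3: 75 TEU
  Quincy→I4: 35 TEU
Total cost = 1235.
So Quincy→I4 carries 35 TEU.

35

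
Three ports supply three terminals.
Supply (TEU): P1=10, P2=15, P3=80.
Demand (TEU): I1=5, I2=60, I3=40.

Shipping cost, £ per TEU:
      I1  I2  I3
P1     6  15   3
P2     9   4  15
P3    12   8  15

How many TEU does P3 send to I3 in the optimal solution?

The minimum-cost plan:
  P1→I3: 10 TEU
  P2→I2: 15 TEU
  P3→I1: 5 TEU
  P3→I2: 45 TEU
  P3→I3: 30 TEU
Total cost = £960.
So P3→I3 carries 30 TEU.

30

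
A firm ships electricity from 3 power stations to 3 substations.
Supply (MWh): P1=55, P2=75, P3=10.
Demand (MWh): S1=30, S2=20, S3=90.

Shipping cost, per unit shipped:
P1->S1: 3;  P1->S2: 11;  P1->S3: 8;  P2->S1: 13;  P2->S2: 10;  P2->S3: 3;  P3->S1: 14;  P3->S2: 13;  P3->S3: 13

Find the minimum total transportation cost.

675

Optimal allocation:
  P1→S1: 30 × 3 = 90
  P1→S2: 10 × 11 = 110
  P1→S3: 15 × 8 = 120
  P2→S3: 75 × 3 = 225
  P3→S2: 10 × 13 = 130
Total = 90 + 110 + 120 + 225 + 130 = 675.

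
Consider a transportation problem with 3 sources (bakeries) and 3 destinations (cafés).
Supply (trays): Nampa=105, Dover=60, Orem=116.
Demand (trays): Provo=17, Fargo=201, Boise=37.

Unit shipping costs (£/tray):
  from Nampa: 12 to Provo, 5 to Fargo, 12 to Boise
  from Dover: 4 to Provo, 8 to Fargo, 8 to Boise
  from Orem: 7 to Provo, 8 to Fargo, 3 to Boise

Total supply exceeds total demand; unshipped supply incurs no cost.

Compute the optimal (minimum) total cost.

One minimum-cost allocation:
  Nampa–Fargo: 105 trays
  Dover–Provo: 17 trays
  Dover–Fargo: 43 trays
  Orem–Fargo: 53 trays
  Orem–Boise: 37 trays
Total cost = £1472.
(Supply check: Nampa ships 105; Dover ships 60; Orem ships 90.)

1472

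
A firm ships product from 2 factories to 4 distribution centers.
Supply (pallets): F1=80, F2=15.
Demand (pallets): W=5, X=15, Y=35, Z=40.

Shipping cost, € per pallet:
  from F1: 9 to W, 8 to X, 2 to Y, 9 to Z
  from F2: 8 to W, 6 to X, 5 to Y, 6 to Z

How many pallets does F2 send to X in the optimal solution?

Optimal shipments:
  F1→W: 5 × €9 = €45
  F1→X: 15 × €8 = €120
  F1→Y: 35 × €2 = €70
  F1→Z: 25 × €9 = €225
  F2→Z: 15 × €6 = €90
Total cost = €550.
The route F2→X is not used.

0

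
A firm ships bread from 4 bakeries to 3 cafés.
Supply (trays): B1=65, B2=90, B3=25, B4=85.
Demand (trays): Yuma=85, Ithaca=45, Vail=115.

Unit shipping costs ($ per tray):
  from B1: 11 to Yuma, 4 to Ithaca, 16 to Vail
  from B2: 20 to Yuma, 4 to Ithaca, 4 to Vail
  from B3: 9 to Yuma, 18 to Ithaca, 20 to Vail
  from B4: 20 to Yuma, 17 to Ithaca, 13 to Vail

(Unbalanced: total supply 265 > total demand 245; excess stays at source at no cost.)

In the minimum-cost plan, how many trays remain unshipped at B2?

An optimal plan:
  B1→Yuma: 20 × $11 = $220
  B1→Ithaca: 45 × $4 = $180
  B2→Vail: 90 × $4 = $360
  B3→Yuma: 25 × $9 = $225
  B4→Yuma: 40 × $20 = $800
  B4→Vail: 25 × $13 = $325
Total cost = $2110.
B2 ships 90 of its 90, leaving 0.

0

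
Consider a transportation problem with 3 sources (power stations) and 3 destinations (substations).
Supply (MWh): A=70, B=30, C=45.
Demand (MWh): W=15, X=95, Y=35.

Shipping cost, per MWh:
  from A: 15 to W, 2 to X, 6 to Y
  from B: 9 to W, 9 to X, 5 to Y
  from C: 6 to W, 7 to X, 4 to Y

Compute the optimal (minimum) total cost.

Optimal allocation:
  A to X: 70 × 2 = 140
  B to Y: 30 × 5 = 150
  C to W: 15 × 6 = 90
  C to X: 25 × 7 = 175
  C to Y: 5 × 4 = 20
Total = 140 + 150 + 90 + 175 + 20 = 575.
(Supply check: A ships 70; B ships 30; C ships 45.)

575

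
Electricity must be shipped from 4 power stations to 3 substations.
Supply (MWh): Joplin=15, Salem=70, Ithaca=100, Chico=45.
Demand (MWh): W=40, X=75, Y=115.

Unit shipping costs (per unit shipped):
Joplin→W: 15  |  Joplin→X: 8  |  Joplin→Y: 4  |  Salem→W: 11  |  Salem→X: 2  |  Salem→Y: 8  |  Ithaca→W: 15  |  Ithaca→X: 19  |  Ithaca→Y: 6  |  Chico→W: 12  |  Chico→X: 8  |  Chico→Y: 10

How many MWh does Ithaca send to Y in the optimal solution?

Optimal shipments:
  Joplin to Y: 15 × 4 = 60
  Salem to X: 70 × 2 = 140
  Ithaca to Y: 100 × 6 = 600
  Chico to W: 40 × 12 = 480
  Chico to X: 5 × 8 = 40
Total cost = 1320.
So Ithaca→Y carries 100 MWh.

100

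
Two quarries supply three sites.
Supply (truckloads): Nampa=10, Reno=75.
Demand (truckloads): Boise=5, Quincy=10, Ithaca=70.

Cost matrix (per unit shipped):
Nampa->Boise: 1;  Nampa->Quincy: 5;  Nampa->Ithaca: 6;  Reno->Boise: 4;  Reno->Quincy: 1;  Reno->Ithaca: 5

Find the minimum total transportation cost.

An optimal shipping plan:
  Nampa to Boise: 5 × 1 = 5
  Nampa to Ithaca: 5 × 6 = 30
  Reno to Quincy: 10 × 1 = 10
  Reno to Ithaca: 65 × 5 = 325
Total = 5 + 30 + 10 + 325 = 370.

370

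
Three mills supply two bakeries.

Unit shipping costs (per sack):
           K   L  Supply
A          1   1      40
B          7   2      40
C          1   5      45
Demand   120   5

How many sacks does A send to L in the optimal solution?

0

Optimal shipments:
  A–K: 40 × 1 = 40
  B–K: 35 × 7 = 245
  B–L: 5 × 2 = 10
  C–K: 45 × 1 = 45
Total cost = 340.
The route A→L is not used.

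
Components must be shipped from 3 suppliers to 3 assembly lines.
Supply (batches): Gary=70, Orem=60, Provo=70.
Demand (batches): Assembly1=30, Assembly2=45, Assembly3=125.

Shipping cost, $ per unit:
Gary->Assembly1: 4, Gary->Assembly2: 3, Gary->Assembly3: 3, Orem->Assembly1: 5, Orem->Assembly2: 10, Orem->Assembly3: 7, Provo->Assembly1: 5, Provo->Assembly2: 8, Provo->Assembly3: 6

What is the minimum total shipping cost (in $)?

A cheapest plan:
  Gary→Assembly2: 45 × $3 = $135
  Gary→Assembly3: 25 × $3 = $75
  Orem→Assembly1: 30 × $5 = $150
  Orem→Assembly3: 30 × $7 = $210
  Provo→Assembly3: 70 × $6 = $420
Total = 135 + 75 + 150 + 210 + 420 = $990.
(Supply check: Gary ships 70; Orem ships 60; Provo ships 70.)

990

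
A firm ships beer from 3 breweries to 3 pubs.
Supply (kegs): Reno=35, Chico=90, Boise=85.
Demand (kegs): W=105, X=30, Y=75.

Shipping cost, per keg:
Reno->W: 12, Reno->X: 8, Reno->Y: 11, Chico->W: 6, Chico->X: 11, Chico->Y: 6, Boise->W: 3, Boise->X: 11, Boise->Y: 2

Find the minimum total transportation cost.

An optimal shipping plan:
  Reno to X: 30 × 8 = 240
  Reno to Y: 5 × 11 = 55
  Chico to W: 90 × 6 = 540
  Boise to W: 15 × 3 = 45
  Boise to Y: 70 × 2 = 140
Total = 240 + 55 + 540 + 45 + 140 = 1020.

1020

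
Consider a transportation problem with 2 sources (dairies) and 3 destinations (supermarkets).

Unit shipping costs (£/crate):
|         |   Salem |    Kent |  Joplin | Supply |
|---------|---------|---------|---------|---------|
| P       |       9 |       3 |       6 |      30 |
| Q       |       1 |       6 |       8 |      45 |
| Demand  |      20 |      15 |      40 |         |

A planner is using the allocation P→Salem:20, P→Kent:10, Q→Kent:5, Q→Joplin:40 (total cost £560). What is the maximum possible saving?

205

Current plan cost = 20·9 + 10·3 + 5·6 + 40·8 = £560.
Optimal plan:
  P->Kent: 15 × £3 = £45
  P->Joplin: 15 × £6 = £90
  Q->Salem: 20 × £1 = £20
  Q->Joplin: 25 × £8 = £200
Optimal cost = £355.
Saving = 560 − 355 = £205.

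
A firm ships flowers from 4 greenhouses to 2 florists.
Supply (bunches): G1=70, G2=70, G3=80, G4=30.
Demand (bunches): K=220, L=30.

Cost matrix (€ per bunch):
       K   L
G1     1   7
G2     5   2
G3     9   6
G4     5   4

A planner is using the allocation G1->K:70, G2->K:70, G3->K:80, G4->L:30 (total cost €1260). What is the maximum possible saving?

60

Current plan cost = 70·1 + 70·5 + 80·9 + 30·4 = €1260.
Optimal plan:
  G1→K: 70 × €1 = €70
  G2→K: 40 × €5 = €200
  G2→L: 30 × €2 = €60
  G3→K: 80 × €9 = €720
  G4→K: 30 × €5 = €150
Optimal cost = €1200.
Saving = 1260 − 1200 = €60.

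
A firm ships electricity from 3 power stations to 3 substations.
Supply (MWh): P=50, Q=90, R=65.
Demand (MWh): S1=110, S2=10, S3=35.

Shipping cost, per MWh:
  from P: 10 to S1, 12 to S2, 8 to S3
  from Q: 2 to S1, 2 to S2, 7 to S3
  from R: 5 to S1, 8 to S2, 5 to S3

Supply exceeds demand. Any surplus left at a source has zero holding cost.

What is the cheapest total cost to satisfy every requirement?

505

A cheapest plan:
  Q–S1: 80 × 2 = 160
  Q–S2: 10 × 2 = 20
  R–S1: 30 × 5 = 150
  R–S3: 35 × 5 = 175
Total = 160 + 20 + 150 + 175 = 505.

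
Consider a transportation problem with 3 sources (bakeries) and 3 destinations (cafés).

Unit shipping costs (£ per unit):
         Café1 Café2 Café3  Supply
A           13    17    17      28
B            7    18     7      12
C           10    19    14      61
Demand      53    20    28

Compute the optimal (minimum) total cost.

A cheapest plan:
  A to Café2: 20 × £17 = £340
  A to Café3: 8 × £17 = £136
  B to Café3: 12 × £7 = £84
  C to Café1: 53 × £10 = £530
  C to Café3: 8 × £14 = £112
Total = 340 + 136 + 84 + 530 + 112 = £1202.
(Supply check: A ships 28; B ships 12; C ships 61.)

1202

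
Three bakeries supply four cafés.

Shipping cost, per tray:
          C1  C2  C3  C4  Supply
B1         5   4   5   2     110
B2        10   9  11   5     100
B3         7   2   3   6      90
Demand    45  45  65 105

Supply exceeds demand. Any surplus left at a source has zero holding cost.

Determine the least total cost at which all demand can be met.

An optimal shipping plan:
  B1→C1: 45 × 5 = 225
  B1→C3: 20 × 5 = 100
  B1→C4: 45 × 2 = 90
  B2→C4: 60 × 5 = 300
  B3→C2: 45 × 2 = 90
  B3→C3: 45 × 3 = 135
Total = 225 + 100 + 90 + 300 + 90 + 135 = 940.
(Supply check: B1 ships 110; B2 ships 60; B3 ships 90.)

940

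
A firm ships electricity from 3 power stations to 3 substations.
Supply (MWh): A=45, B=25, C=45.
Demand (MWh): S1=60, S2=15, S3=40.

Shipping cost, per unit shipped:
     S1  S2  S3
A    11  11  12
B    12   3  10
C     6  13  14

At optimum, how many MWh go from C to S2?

0

Solving gives:
  A to S1: 15 × 11 = 165
  A to S3: 30 × 12 = 360
  B to S2: 15 × 3 = 45
  B to S3: 10 × 10 = 100
  C to S1: 45 × 6 = 270
Total cost = 940.
The route C→S2 is not used.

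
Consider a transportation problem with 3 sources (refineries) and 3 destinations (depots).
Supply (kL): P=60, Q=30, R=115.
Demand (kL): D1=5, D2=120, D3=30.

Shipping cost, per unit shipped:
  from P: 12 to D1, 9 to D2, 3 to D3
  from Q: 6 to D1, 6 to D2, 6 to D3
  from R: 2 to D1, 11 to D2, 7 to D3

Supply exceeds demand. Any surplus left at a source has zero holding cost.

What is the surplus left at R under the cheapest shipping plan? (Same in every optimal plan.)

50

An optimal plan:
  P→D2: 30 × 9 = 270
  P→D3: 30 × 3 = 90
  Q→D2: 30 × 6 = 180
  R→D1: 5 × 2 = 10
  R→D2: 60 × 11 = 660
Total cost = 1210.
R ships 65 of its 115, leaving 50.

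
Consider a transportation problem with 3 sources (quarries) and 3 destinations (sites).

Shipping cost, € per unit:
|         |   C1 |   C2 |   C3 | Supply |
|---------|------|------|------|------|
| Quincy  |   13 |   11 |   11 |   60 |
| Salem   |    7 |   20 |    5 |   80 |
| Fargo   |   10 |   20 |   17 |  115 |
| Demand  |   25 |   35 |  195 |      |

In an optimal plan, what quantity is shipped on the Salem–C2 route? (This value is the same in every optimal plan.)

Solving gives:
  Quincy→C2: 35 × €11 = €385
  Quincy→C3: 25 × €11 = €275
  Salem→C3: 80 × €5 = €400
  Fargo→C1: 25 × €10 = €250
  Fargo→C3: 90 × €17 = €1530
Total cost = €2840.
The route Salem→C2 is not used.

0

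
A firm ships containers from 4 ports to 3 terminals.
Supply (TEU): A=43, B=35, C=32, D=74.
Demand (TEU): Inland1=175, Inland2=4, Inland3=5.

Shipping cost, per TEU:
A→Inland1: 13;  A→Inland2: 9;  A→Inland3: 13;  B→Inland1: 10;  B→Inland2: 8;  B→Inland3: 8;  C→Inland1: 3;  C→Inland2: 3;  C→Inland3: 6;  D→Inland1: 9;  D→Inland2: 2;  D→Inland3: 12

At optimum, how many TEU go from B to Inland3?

5

The minimum-cost plan:
  A–Inland1: 43 × 13 = 559
  B–Inland1: 30 × 10 = 300
  B–Inland3: 5 × 8 = 40
  C–Inland1: 32 × 3 = 96
  D–Inland1: 70 × 9 = 630
  D–Inland2: 4 × 2 = 8
Total cost = 1633.
So B→Inland3 carries 5 TEU.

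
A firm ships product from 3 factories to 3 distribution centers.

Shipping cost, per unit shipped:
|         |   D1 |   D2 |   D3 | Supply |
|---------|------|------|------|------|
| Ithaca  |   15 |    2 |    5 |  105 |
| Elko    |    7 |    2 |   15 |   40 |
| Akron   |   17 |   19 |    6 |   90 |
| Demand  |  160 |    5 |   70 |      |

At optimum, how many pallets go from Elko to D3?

Solving gives:
  Ithaca to D1: 100 × 15 = 1500
  Ithaca to D2: 5 × 2 = 10
  Elko to D1: 40 × 7 = 280
  Akron to D1: 20 × 17 = 340
  Akron to D3: 70 × 6 = 420
Total cost = 2550.
The route Elko→D3 is not used.

0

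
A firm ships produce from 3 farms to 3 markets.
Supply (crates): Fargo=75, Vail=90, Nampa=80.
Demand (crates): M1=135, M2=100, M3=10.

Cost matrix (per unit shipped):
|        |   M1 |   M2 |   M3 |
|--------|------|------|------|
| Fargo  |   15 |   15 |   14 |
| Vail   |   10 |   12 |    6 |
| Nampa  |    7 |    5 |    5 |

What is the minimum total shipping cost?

2385

Optimal allocation:
  Fargo to M1: 55 × 15 = 825
  Fargo to M2: 20 × 15 = 300
  Vail to M1: 80 × 10 = 800
  Vail to M3: 10 × 6 = 60
  Nampa to M2: 80 × 5 = 400
Total = 825 + 300 + 800 + 60 + 400 = 2385.
(Supply check: Fargo ships 75; Vail ships 90; Nampa ships 80.)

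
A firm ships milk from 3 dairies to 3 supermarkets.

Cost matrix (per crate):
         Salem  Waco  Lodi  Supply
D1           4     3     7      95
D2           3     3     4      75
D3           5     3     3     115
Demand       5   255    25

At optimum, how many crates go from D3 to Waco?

90

The minimum-cost plan:
  D1–Waco: 95 × 3 = 285
  D2–Salem: 5 × 3 = 15
  D2–Waco: 70 × 3 = 210
  D3–Waco: 90 × 3 = 270
  D3–Lodi: 25 × 3 = 75
Total cost = 855.
So D3→Waco carries 90 crates.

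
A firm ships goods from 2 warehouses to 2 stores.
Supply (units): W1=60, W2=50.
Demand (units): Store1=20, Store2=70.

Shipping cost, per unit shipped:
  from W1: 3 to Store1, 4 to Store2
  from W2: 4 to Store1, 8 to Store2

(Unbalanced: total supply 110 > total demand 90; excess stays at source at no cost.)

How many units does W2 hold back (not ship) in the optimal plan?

20

An optimal plan:
  W1->Store2: 60 × 4 = 240
  W2->Store1: 20 × 4 = 80
  W2->Store2: 10 × 8 = 80
Total cost = 400.
W2 ships 30 of its 50, leaving 20.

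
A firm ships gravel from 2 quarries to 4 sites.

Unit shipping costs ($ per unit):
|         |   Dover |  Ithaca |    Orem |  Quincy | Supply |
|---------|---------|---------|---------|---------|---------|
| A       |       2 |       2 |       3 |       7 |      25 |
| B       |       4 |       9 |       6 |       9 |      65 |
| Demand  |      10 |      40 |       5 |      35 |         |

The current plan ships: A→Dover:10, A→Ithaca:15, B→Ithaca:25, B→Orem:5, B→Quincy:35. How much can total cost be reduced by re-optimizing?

Current plan cost = 10·2 + 15·2 + 25·9 + 5·6 + 35·9 = $620.
Optimal plan:
  A to Ithaca: 25 × $2 = $50
  B to Dover: 10 × $4 = $40
  B to Ithaca: 15 × $9 = $135
  B to Orem: 5 × $6 = $30
  B to Quincy: 35 × $9 = $315
Optimal cost = $570.
Saving = 620 − 570 = $50.

50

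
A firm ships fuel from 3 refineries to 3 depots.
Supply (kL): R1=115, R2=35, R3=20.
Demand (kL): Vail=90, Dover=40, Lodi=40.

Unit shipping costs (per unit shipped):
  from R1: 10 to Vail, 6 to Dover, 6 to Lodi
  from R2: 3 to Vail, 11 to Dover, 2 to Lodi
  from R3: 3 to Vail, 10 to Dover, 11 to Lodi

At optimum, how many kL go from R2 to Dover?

0

Optimal shipments:
  R1→Vail: 35 × 10 = 350
  R1→Dover: 40 × 6 = 240
  R1→Lodi: 40 × 6 = 240
  R2→Vail: 35 × 3 = 105
  R3→Vail: 20 × 3 = 60
Total cost = 995.
The route R2→Dover is not used.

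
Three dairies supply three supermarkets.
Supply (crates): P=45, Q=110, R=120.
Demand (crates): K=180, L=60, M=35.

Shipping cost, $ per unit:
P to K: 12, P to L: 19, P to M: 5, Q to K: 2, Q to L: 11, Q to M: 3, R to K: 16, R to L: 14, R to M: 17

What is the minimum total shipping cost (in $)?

2315

Optimal allocation:
  P–K: 10 × $12 = $120
  P–M: 35 × $5 = $175
  Q–K: 110 × $2 = $220
  R–K: 60 × $16 = $960
  R–L: 60 × $14 = $840
Total = 120 + 175 + 220 + 960 + 840 = $2315.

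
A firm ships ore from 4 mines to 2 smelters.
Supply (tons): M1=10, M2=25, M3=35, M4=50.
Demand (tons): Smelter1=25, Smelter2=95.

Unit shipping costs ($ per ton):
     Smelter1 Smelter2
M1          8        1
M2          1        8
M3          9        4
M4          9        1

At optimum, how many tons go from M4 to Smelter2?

50

Optimal shipments:
  M1–Smelter2: 10 × $1 = $10
  M2–Smelter1: 25 × $1 = $25
  M3–Smelter2: 35 × $4 = $140
  M4–Smelter2: 50 × $1 = $50
Total cost = $225.
So M4→Smelter2 carries 50 tons.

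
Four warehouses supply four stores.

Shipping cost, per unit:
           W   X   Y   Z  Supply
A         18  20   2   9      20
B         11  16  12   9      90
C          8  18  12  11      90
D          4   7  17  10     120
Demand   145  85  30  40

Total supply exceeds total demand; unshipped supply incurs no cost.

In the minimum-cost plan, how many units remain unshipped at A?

0

An optimal plan:
  A→Y: 20 × 2 = 40
  B→W: 20 × 11 = 220
  B→Y: 10 × 12 = 120
  B→Z: 40 × 9 = 360
  C→W: 90 × 8 = 720
  D→W: 35 × 4 = 140
  D→X: 85 × 7 = 595
Total cost = 2195.
A ships 20 of its 20, leaving 0.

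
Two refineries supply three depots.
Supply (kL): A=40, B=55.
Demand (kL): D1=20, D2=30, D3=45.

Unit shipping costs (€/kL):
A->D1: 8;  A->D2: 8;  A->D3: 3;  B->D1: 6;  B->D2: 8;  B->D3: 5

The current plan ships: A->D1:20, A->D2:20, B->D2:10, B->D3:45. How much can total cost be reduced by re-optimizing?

120

Current plan cost = 20·8 + 20·8 + 10·8 + 45·5 = €625.
Optimal plan:
  A–D3: 40 × €3 = €120
  B–D1: 20 × €6 = €120
  B–D2: 30 × €8 = €240
  B–D3: 5 × €5 = €25
Optimal cost = €505.
Saving = 625 − 505 = €120.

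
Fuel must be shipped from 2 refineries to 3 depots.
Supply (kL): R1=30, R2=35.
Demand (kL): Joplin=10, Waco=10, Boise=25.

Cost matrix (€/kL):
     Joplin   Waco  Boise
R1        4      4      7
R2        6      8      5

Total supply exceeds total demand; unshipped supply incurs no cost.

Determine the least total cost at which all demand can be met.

One minimum-cost allocation:
  R1→Joplin: 10 × €4 = €40
  R1→Waco: 10 × €4 = €40
  R2→Boise: 25 × €5 = €125
Total = 40 + 40 + 125 = €205.

205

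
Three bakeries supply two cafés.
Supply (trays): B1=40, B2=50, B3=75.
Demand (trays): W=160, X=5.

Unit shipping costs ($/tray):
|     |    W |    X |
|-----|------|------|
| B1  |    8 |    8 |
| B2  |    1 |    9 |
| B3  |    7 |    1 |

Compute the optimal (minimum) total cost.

One minimum-cost allocation:
  B1->W: 40 × $8 = $320
  B2->W: 50 × $1 = $50
  B3->W: 70 × $7 = $490
  B3->X: 5 × $1 = $5
Total = 320 + 50 + 490 + 5 = $865.
(Supply check: B1 ships 40; B2 ships 50; B3 ships 75.)

865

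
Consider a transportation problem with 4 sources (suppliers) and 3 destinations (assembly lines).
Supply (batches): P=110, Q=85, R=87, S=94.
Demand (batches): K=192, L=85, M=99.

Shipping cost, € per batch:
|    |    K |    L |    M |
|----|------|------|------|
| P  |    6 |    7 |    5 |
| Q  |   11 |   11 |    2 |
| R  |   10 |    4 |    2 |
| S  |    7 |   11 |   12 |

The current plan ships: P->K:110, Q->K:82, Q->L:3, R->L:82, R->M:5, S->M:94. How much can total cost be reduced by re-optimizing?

Current plan cost = 110·6 + 82·11 + 3·11 + 82·4 + 5·2 + 94·12 = €3061.
Optimal plan:
  P->K: 98 × €6 = €588
  P->L: 12 × €7 = €84
  Q->M: 85 × €2 = €170
  R->L: 73 × €4 = €292
  R->M: 14 × €2 = €28
  S->K: 94 × €7 = €658
Optimal cost = €1820.
Saving = 3061 − 1820 = €1241.

1241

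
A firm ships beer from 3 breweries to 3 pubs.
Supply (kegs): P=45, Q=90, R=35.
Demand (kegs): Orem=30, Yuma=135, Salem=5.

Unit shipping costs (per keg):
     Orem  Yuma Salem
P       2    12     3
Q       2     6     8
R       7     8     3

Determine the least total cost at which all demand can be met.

1015

An optimal shipping plan:
  P->Orem: 30 × 2 = 60
  P->Yuma: 10 × 12 = 120
  P->Salem: 5 × 3 = 15
  Q->Yuma: 90 × 6 = 540
  R->Yuma: 35 × 8 = 280
Total = 60 + 120 + 15 + 540 + 280 = 1015.
(Supply check: P ships 45; Q ships 90; R ships 35.)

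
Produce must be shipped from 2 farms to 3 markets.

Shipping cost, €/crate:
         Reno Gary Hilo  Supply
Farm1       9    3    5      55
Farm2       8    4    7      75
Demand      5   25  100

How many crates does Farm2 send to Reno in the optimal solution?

5

The minimum-cost plan:
  Farm1–Hilo: 55 × €5 = €275
  Farm2–Reno: 5 × €8 = €40
  Farm2–Gary: 25 × €4 = €100
  Farm2–Hilo: 45 × €7 = €315
Total cost = €730.
So Farm2→Reno carries 5 crates.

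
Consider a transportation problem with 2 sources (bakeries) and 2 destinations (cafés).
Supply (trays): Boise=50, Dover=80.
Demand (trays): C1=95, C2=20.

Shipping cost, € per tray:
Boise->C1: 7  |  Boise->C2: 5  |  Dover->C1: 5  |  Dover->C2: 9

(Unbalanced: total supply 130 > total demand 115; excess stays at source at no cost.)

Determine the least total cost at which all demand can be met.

A cheapest plan:
  Boise->C1: 15 trays
  Boise->C2: 20 trays
  Dover->C1: 80 trays
Total cost = €605.

605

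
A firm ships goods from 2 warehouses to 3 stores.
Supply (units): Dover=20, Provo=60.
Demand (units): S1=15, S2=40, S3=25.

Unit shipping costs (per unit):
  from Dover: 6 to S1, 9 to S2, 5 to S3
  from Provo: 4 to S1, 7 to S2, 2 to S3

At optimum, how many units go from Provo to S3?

The minimum-cost plan:
  Dover to S2: 20 × 9 = 180
  Provo to S1: 15 × 4 = 60
  Provo to S2: 20 × 7 = 140
  Provo to S3: 25 × 2 = 50
Total cost = 430.
So Provo→S3 carries 25 units.

25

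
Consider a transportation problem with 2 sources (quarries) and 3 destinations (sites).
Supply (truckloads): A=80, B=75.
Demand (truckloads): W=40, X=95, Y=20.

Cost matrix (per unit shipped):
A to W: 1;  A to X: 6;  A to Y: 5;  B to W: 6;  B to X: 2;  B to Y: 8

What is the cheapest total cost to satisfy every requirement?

One minimum-cost allocation:
  A to W: 40 × 1 = 40
  A to X: 20 × 6 = 120
  A to Y: 20 × 5 = 100
  B to X: 75 × 2 = 150
Total = 40 + 120 + 100 + 150 = 410.

410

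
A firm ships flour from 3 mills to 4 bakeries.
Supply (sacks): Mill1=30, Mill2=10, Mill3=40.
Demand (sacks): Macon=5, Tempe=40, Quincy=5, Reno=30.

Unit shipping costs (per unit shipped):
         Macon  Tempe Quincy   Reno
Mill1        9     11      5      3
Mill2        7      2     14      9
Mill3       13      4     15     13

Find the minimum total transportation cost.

An optimal shipping plan:
  Mill1 to Quincy: 5 × 5 = 25
  Mill1 to Reno: 25 × 3 = 75
  Mill2 to Macon: 5 × 7 = 35
  Mill2 to Reno: 5 × 9 = 45
  Mill3 to Tempe: 40 × 4 = 160
Total = 25 + 75 + 35 + 45 + 160 = 340.
(Supply check: Mill1 ships 30; Mill2 ships 10; Mill3 ships 40.)

340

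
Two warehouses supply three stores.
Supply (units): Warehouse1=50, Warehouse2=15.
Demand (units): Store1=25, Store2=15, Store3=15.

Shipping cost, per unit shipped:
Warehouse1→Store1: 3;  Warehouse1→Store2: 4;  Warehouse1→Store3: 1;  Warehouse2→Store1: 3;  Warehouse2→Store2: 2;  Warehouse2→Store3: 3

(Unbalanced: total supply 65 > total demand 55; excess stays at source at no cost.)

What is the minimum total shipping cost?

120

One minimum-cost allocation:
  Warehouse1–Store1: 25 × 3 = 75
  Warehouse1–Store3: 15 × 1 = 15
  Warehouse2–Store2: 15 × 2 = 30
Total = 75 + 15 + 30 = 120.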